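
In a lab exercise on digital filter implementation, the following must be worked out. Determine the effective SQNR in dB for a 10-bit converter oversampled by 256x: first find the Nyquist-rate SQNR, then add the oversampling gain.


Step 1 — baseline SQNR at Nyquist:
SQNR_base = 6.02*N + 1.76
          = 6.02*10 + 1.76
          = 61.96 dB

Step 2 — oversampling processing gain:
G = 10*log10(OSR) = 10*log10(256) = 24.08 dB

Step 3 — total:
SQNR_total = 61.96 + 24.08 = 86.04 dB

Base SQNR = 61.96 dB; oversampled SQNR = 86.04 dB


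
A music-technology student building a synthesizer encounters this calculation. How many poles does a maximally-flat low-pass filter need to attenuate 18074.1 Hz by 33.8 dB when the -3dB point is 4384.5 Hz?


Butterworth filter order formula:
n = log10(10^(A/10) - 1) / (2 * log10(f_stop/f_pass))
10^(33.8/10) - 1 = 2397.8329
f_stop/f_pass = 18074.1 / 4384.5 = 4.1223
n = 2.7472 -> ceil = 3

3


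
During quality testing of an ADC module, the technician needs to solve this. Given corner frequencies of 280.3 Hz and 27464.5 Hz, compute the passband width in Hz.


Bandwidth is the difference of -3dB frequencies:
BW = f_high - f_low
   = 27464.5 - 280.3
   = 27184.2 Hz

27184.2 Hz


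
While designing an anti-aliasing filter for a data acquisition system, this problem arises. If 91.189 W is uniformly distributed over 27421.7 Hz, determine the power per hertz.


Power spectral density:
PSD = P / BW
    = 91.189 / 27421.7
    = 0.00332543 W/Hz

0.00332543 W/Hz


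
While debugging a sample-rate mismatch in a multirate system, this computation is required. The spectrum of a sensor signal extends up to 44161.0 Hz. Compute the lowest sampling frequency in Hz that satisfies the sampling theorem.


The Nyquist rate is twice the maximum frequency component.
fs_min = 2 * fmax
      = 2 * 44161.0
      = 88322.0 Hz

88322.0


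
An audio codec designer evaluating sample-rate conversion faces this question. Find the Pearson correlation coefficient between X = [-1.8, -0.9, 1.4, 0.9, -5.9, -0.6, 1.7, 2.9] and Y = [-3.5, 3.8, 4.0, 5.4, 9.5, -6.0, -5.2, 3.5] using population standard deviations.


Pearson correlation coefficient (population):
r = cov(X,Y) / (std(X) * std(Y))
Mean X = -0.2875, Mean Y = 1.4375
Cov(X,Y) = -4.311719
Std(X) = 2.564877, Std(Y) = 5.254269
r = -0.3199

-0.3199


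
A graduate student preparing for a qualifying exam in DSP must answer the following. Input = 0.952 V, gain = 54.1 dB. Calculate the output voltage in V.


Output voltage from dB gain:
V_out = V_in * 10^(gain_dB / 20)
      = 0.952 * 10^(54.1 / 20)
      = 0.952 * 506.990708
      = 482.6552 V

482.6552 V


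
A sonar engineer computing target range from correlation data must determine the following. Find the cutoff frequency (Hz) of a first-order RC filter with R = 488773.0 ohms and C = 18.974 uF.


Cutoff frequency of a first-order RC filter:
fc = 1 / (2 * pi * R * C)
C = 18.974 uF = 1.8974e-05 F
fc = 1 / (2 * pi * 488773.0 * 1.8974e-05)
   = 1 / 58.27012797614
   = 0.017161 Hz

0.017161 Hz


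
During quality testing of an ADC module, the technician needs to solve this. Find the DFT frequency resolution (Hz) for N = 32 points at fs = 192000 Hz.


DFT frequency resolution:
df = fs / N
   = 192000 / 32
   = 6000.0 Hz

6000.0 Hz


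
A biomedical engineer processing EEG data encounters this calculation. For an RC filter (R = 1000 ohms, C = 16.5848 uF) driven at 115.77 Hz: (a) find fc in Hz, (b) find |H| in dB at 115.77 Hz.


Step 1 — cutoff frequency:
fc = 1 / (2*pi*R*C)
C = 16.5848 uF = 1.65848e-05 F
fc = 1 / (2*pi*1000*1.65848e-05)
   = 9.59643 Hz

Step 2 — magnitude at f = 115.77 Hz:
|H(f)| = 1 / sqrt(1 + (f/fc)^2)
f/fc = 115.77 / 9.59643 = 12.063861
|H| = 1 / sqrt(1 + 145.536742) = 0.0826089
|H|_dB = 20*log10(0.0826089) = -21.66 dB

fc = 9.59643 Hz; |H(115.77 Hz)| = -21.66 dB


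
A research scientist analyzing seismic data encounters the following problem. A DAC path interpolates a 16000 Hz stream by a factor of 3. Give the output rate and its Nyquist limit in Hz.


Step 1 — output sample rate after interpolation by L:
fs_out = L * fs_in = 3 * 16000 = 48000 Hz

Step 2 — Nyquist frequency of the output stream:
f_Nyq = fs_out / 2 = 48000 / 2 = 24000.0 Hz

fs_out = 48000 Hz; f_Nyquist = 24000.0 Hz


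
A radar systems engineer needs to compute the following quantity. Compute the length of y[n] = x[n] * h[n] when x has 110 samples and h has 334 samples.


Linear convolution output length:
L = N + M - 1
  = 110 + 334 - 1
  = 443 samples

443


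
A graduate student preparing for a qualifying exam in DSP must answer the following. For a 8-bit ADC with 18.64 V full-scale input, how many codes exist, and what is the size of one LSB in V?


Step 1 — number of quantization levels:
L = 2^N = 2^8 = 256

Step 2 — LSB step size:
delta = Vfs / L
      = 18.64 / 256
      = 0.0728125 V

Levels = 256; step size = 0.0728125 V


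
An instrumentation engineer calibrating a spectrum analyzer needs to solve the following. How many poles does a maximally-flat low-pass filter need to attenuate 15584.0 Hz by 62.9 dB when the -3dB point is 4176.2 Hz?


Butterworth filter order formula:
n = log10(10^(A/10) - 1) / (2 * log10(f_stop/f_pass))
10^(62.9/10) - 1 = 1949843.5998
f_stop/f_pass = 15584.0 / 4176.2 = 3.7316
n = 5.4992 -> ceil = 6

6


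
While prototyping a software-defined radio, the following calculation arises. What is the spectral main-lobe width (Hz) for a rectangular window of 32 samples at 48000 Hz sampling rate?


Main lobe width for a rectangular window:
Width = 2 * fs / N
      = 2 * 48000 / 32
      = 96000 / 32
      = 3000.0 Hz

3000.0 Hz


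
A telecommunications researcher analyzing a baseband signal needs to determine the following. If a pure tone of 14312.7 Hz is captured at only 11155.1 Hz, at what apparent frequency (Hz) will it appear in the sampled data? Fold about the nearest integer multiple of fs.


Compute the nearest integer multiple of fs to the signal:
n = round(14312.7 / 11155.1) = 1
f_alias = |14312.7 - 1 * 11155.1|
        = |14312.7 - 11155.1|
        = 3157.6 Hz

3157.6


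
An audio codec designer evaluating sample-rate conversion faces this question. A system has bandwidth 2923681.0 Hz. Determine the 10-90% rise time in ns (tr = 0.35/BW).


Rise time from bandwidth relationship:
tr = 0.35 / BW
   = 0.35 / 2923681.0
   = 1.197121027e-07 s
   = 119.7121 ns

119.7121 ns


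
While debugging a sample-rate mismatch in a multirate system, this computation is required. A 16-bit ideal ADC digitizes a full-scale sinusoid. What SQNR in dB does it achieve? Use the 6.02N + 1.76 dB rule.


Theoretical SNR for a full-scale sinusoid:
SNR = 6.02 * N + 1.76
    = 6.02 * 16 + 1.76
    = 96.32 + 1.76
    = 98.08 dB

98.08 dB


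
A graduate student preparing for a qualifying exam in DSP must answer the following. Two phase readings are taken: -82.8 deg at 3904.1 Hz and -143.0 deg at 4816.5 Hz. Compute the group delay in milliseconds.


Group delay from phase difference:
tau = -d(phi)/d(omega)
d(phi) = -60.2 deg = -1.050688 rad
d(omega) = 2*pi*(4816.5 - 3904.1) = 5732.7783 rad/s
tau = -(-1.050688) / 5732.7783
    = 0.1833 ms

0.1833 ms


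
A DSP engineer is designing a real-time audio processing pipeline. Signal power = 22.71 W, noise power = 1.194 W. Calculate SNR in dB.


SNR in decibels:
SNR = 10 * log10(Ps / Pn)
    = 10 * log10(22.71 / 1.194)
    = 10 * log10(19.0201)
    = 10 * 1.2792
    = 12.79 dB

12.79 dB


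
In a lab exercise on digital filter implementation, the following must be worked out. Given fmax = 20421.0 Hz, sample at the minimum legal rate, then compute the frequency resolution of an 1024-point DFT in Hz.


Step 1 — Nyquist sampling rate:
fs = 2 * fmax = 2 * 20421.0 = 40842.0 Hz

Step 2 — DFT bin spacing:
df = fs / N = 40842.0 / 1024 = 39.8848 Hz

39.8848 Hz


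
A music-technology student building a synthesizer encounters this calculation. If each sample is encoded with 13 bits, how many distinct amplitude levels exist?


Number of quantization levels = 2^N
= 2^13
= 8192

8192


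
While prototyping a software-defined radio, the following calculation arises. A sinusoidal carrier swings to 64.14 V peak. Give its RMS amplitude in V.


RMS voltage for a sinusoidal waveform:
V_rms = V_peak / sqrt(2)
      = 64.14 / 1.414214
      = 45.354 V

45.354 V


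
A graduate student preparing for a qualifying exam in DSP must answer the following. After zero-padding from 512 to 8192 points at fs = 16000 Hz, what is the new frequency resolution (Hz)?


Frequency resolution after zero-padding:
N_padded = 512 * 16 = 8192
df = fs / N_padded
   = 16000 / 8192
   = 1.9531 Hz

1.9531 Hz


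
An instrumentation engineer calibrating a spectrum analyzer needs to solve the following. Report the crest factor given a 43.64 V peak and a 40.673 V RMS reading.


Crest factor is the ratio of peak to RMS:
CF = V_peak / V_rms
   = 43.64 / 40.673
   = 1.0729

1.0729


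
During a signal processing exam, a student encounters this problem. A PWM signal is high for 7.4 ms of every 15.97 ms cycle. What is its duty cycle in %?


Duty cycle as a percentage:
DC = (t_on / T) * 100
   = (7.4 / 15.97) * 100
   = 0.463369 * 100
   = 46.34 %

46.34 %


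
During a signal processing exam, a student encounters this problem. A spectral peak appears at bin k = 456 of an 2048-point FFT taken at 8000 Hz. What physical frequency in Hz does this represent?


Frequency of DFT bin k:
f_k = k * fs / N
    = 456 * 8000 / 2048
    = 3648000 / 2048
    = 1781.25 Hz

1781.25 Hz


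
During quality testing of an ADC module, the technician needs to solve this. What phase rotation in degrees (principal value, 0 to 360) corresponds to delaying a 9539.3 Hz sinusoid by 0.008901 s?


Phase shift from frequency and time delay:
phi = 360 * f * t_delay
    = 360 * 9539.3 * 0.008901
    = 30567.35 degrees
    mod 360 = 327.35 degrees

327.35 degrees


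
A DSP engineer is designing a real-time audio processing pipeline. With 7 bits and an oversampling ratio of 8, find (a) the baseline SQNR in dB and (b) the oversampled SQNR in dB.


Step 1 — baseline SQNR at Nyquist:
SQNR_base = 6.02*N + 1.76
          = 6.02*7 + 1.76
          = 43.9 dB

Step 2 — oversampling processing gain:
G = 10*log10(OSR) = 10*log10(8) = 9.03 dB

Step 3 — total:
SQNR_total = 43.9 + 9.03 = 52.93 dB

Base SQNR = 43.9 dB; oversampled SQNR = 52.93 dB


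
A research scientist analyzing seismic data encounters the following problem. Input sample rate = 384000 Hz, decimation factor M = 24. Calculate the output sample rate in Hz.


Decimation reduces the sample rate:
fs_out = fs_in / M
       = 384000 / 24
       = 16000.0 Hz

16000.0 Hz


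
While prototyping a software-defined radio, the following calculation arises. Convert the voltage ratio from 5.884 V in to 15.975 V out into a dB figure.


Voltage gain in dB:
G = 20 * log10(Vout / Vin)
  = 20 * log10(15.975 / 5.884)
  = 20 * log10(2.71499)
  = 20 * 0.433768
  = 8.68 dB

8.68 dB


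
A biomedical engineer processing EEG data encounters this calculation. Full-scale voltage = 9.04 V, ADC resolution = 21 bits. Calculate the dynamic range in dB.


Dynamic range from full-scale to LSB:
V_min = V_max / 2^bits = 9.04 / 2^21
DR = 20 * log10(V_max / V_min)
   = 20 * log10(2^21)
   = 20 * 21 * log10(2)
   = 126.43 dB

126.43 dB


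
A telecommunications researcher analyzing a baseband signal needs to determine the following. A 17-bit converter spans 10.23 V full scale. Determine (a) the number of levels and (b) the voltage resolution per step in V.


Step 1 — number of quantization levels:
L = 2^N = 2^17 = 131072

Step 2 — LSB step size:
delta = Vfs / L
      = 10.23 / 131072
      = 7.805e-05 V

Levels = 131072; step size = 7.805e-05 V


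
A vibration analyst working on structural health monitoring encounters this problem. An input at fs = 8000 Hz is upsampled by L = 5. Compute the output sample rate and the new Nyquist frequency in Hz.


Step 1 — output sample rate after interpolation by L:
fs_out = L * fs_in = 5 * 8000 = 40000 Hz

Step 2 — Nyquist frequency of the output stream:
f_Nyq = fs_out / 2 = 40000 / 2 = 20000.0 Hz

fs_out = 40000 Hz; f_Nyquist = 20000.0 Hz


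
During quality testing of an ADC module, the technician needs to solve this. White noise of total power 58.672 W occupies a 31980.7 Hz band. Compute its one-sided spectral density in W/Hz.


Power spectral density:
PSD = P / BW
    = 58.672 / 31980.7
    = 0.00183461 W/Hz

0.00183461 W/Hz


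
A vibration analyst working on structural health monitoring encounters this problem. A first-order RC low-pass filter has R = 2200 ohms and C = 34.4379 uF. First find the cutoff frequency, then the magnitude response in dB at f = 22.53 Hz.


Step 1 — cutoff frequency:
fc = 1 / (2*pi*R*C)
C = 34.4379 uF = 3.44379e-05 F
fc = 1 / (2*pi*2200*3.44379e-05)
   = 2.10068 Hz

Step 2 — magnitude at f = 22.53 Hz:
|H(f)| = 1 / sqrt(1 + (f/fc)^2)
f/fc = 22.53 / 2.10068 = 10.725099
|H| = 1 / sqrt(1 + 115.027749) = 0.0928366
|H|_dB = 20*log10(0.0928366) = -20.65 dB

fc = 2.10068 Hz; |H(22.53 Hz)| = -20.65 dB


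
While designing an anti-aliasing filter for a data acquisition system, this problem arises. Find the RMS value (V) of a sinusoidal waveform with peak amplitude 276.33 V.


RMS voltage for a sinusoidal waveform:
V_rms = V_peak / sqrt(2)
      = 276.33 / 1.414214
      = 195.395 V

195.395 V


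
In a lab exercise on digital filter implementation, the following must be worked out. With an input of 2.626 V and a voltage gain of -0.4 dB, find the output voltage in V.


Output voltage from dB gain:
V_out = V_in * 10^(gain_dB / 20)
      = 2.626 * 10^(-0.4 / 20)
      = 2.626 * 0.954993
      = 2.5078 V

2.5078 V


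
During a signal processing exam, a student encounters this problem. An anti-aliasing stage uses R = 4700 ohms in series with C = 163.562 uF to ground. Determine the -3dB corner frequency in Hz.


Cutoff frequency of a first-order RC filter:
fc = 1 / (2 * pi * R * C)
C = 163.562 uF = 0.000163562 F
fc = 1 / (2 * pi * 4700 * 0.000163562)
   = 1 / 4.8301446695007
   = 0.207033 Hz

0.207033 Hz


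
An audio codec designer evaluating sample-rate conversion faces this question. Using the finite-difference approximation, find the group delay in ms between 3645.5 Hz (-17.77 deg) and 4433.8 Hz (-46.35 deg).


Group delay from phase difference:
tau = -d(phi)/d(omega)
d(phi) = -28.58 deg = -0.498815 rad
d(omega) = 2*pi*(4433.8 - 3645.5) = 4953.035 rad/s
tau = -(-0.498815) / 4953.035
    = 0.1007 ms

0.1007 ms


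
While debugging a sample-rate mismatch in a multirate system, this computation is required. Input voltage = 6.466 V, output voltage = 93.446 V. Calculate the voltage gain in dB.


Voltage gain in dB:
G = 20 * log10(Vout / Vin)
  = 20 * log10(93.446 / 6.466)
  = 20 * log10(14.451902)
  = 20 * 1.159925
  = 23.2 dB

23.2 dB


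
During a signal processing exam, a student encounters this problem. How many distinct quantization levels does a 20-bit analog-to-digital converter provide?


Number of quantization levels = 2^N
= 2^20
= 1048576

1048576


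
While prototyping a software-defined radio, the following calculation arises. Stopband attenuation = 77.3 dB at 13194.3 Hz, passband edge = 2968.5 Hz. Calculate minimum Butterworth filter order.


Butterworth filter order formula:
n = log10(10^(A/10) - 1) / (2 * log10(f_stop/f_pass))
10^(77.3/10) - 1 = 53703178.637
f_stop/f_pass = 13194.3 / 2968.5 = 4.4448
n = 5.9659 -> ceil = 6

6


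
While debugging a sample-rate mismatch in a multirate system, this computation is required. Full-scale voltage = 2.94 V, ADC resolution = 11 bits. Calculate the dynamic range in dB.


Dynamic range from full-scale to LSB:
V_min = V_max / 2^bits = 2.94 / 2^11
DR = 20 * log10(V_max / V_min)
   = 20 * log10(2^11)
   = 20 * 11 * log10(2)
   = 66.23 dB

66.23 dB


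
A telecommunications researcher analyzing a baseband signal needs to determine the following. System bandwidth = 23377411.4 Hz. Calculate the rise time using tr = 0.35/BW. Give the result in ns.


Rise time from bandwidth relationship:
tr = 0.35 / BW
   = 0.35 / 23377411.4
   = 1.497171753e-08 s
   = 14.9717 ns

14.9717 ns


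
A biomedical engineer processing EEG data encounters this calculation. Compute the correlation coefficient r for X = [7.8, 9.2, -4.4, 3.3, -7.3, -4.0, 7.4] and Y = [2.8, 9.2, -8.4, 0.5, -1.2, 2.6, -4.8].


Pearson correlation coefficient (population):
r = cov(X,Y) / (std(X) * std(Y))
Mean X = 1.7143, Mean Y = 0.1
Cov(X,Y) = 15.247143
Std(X) = 6.315611, Std(Y) = 5.270674
r = 0.458

0.458


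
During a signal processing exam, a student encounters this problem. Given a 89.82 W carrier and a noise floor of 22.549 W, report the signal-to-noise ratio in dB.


SNR in decibels:
SNR = 10 * log10(Ps / Pn)
    = 10 * log10(89.82 / 22.549)
    = 10 * log10(3.9833)
    = 10 * 0.6002
    = 6.0 dB

6.0 dB


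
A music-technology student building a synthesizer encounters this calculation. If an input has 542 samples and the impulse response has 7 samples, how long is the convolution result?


Linear convolution output length:
L = N + M - 1
  = 542 + 7 - 1
  = 548 samples

548


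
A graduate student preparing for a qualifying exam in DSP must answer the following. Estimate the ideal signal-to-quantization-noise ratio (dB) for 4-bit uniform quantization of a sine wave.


Theoretical SNR for a full-scale sinusoid:
SNR = 6.02 * N + 1.76
    = 6.02 * 4 + 1.76
    = 24.08 + 1.76
    = 25.84 dB

25.84 dB


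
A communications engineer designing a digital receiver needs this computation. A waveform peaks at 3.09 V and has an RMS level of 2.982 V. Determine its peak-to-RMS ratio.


Crest factor is the ratio of peak to RMS:
CF = V_peak / V_rms
   = 3.09 / 2.982
   = 1.0362

1.0362


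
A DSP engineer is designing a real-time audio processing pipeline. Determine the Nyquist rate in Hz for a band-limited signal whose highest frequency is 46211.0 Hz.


The Nyquist rate is twice the maximum frequency component.
fs_min = 2 * fmax
      = 2 * 46211.0
      = 92422.0 Hz

92422.0


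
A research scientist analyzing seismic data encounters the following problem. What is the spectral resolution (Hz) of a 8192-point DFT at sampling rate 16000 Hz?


DFT frequency resolution:
df = fs / N
   = 16000 / 8192
   = 1.9531 Hz

1.9531 Hz


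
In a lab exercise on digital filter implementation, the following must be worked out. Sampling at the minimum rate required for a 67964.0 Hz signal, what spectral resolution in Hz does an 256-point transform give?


Step 1 — Nyquist sampling rate:
fs = 2 * fmax = 2 * 67964.0 = 135928.0 Hz

Step 2 — DFT bin spacing:
df = fs / N = 135928.0 / 256 = 530.9688 Hz

530.9688 Hz


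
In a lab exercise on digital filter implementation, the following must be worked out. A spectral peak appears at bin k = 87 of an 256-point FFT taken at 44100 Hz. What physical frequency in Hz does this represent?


Frequency of DFT bin k:
f_k = k * fs / N
    = 87 * 44100 / 256
    = 3836700 / 256
    = 14987.109 Hz

14987.109 Hz


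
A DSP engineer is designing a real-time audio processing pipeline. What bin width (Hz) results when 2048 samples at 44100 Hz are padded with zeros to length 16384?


Frequency resolution after zero-padding:
N_padded = 2048 * 8 = 16384
df = fs / N_padded
   = 44100 / 16384
   = 2.6917 Hz

2.6917 Hz


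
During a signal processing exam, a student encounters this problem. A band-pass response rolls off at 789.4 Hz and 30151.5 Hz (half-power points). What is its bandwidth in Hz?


Bandwidth is the difference of -3dB frequencies:
BW = f_high - f_low
   = 30151.5 - 789.4
   = 29362.1 Hz

29362.1 Hz


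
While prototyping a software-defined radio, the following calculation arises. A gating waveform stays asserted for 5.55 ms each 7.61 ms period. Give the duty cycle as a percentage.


Duty cycle as a percentage:
DC = (t_on / T) * 100
   = (5.55 / 7.61) * 100
   = 0.729304 * 100
   = 72.93 %

72.93 %


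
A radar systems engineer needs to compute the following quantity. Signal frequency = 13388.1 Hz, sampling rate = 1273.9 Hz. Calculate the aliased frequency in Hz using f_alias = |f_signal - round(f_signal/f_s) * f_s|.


Compute the nearest integer multiple of fs to the signal:
n = round(13388.1 / 1273.9) = 11
f_alias = |13388.1 - 11 * 1273.9|
        = |13388.1 - 14012.9|
        = 624.8 Hz

624.8


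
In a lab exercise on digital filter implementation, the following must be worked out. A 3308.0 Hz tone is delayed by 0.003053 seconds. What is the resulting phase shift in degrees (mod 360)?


Phase shift from frequency and time delay:
phi = 360 * f * t_delay
    = 360 * 3308.0 * 0.003053
    = 3635.76 degrees
    mod 360 = 35.76 degrees

35.76 degrees


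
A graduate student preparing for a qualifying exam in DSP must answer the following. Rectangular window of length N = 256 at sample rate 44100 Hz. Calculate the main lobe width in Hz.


Main lobe width for a rectangular window:
Width = 2 * fs / N
      = 2 * 44100 / 256
      = 88200 / 256
      = 344.531 Hz

344.531 Hz


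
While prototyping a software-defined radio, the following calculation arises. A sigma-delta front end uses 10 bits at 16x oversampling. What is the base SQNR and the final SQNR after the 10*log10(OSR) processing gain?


Step 1 — baseline SQNR at Nyquist:
SQNR_base = 6.02*N + 1.76
          = 6.02*10 + 1.76
          = 61.96 dB

Step 2 — oversampling processing gain:
G = 10*log10(OSR) = 10*log10(16) = 12.04 dB

Step 3 — total:
SQNR_total = 61.96 + 12.04 = 74.0 dB

Base SQNR = 61.96 dB; oversampled SQNR = 74.0 dB


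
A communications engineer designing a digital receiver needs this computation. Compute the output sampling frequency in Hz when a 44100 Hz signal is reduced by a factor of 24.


Decimation reduces the sample rate:
fs_out = fs_in / M
       = 44100 / 24
       = 1837.5 Hz

1837.5 Hz


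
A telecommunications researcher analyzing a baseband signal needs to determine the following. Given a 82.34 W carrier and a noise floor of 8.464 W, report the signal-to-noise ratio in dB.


SNR in decibels:
SNR = 10 * log10(Ps / Pn)
    = 10 * log10(82.34 / 8.464)
    = 10 * log10(9.7283)
    = 10 * 0.988
    = 9.88 dB

9.88 dB


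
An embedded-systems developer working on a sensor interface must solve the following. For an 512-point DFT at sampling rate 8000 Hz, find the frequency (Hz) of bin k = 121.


Frequency of DFT bin k:
f_k = k * fs / N
    = 121 * 8000 / 512
    = 968000 / 512
    = 1890.625 Hz

1890.625 Hz


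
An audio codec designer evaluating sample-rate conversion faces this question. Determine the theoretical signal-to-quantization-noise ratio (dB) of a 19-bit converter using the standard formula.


Theoretical SNR for a full-scale sinusoid:
SNR = 6.02 * N + 1.76
    = 6.02 * 19 + 1.76
    = 114.38 + 1.76
    = 116.14 dB

116.14 dB


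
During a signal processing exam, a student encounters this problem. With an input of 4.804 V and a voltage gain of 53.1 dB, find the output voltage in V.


Output voltage from dB gain:
V_out = V_in * 10^(gain_dB / 20)
      = 4.804 * 10^(53.1 / 20)
      = 4.804 * 451.855944
      = 2170.716 V

2170.716 V


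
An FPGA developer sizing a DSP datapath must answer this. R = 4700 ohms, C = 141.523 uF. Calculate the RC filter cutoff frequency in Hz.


Cutoff frequency of a first-order RC filter:
fc = 1 / (2 * pi * R * C)
C = 141.523 uF = 0.000141523 F
fc = 1 / (2 * pi * 4700 * 0.000141523)
   = 1 / 4.1793116008715
   = 0.239274 Hz

0.239274 Hz


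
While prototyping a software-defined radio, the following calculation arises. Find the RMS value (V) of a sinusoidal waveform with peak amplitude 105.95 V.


RMS voltage for a sinusoidal waveform:
V_rms = V_peak / sqrt(2)
      = 105.95 / 1.414214
      = 74.918 V

74.918 V


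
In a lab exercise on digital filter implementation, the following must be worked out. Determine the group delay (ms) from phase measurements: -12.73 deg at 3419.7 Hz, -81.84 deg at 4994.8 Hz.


Group delay from phase difference:
tau = -d(phi)/d(omega)
d(phi) = -69.11 deg = -1.206197 rad
d(omega) = 2*pi*(4994.8 - 3419.7) = 9896.6452 rad/s
tau = -(-1.206197) / 9896.6452
    = 0.1219 ms

0.1219 ms


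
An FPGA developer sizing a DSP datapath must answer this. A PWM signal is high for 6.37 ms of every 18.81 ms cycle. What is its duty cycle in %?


Duty cycle as a percentage:
DC = (t_on / T) * 100
   = (6.37 / 18.81) * 100
   = 0.33865 * 100
   = 33.86 %

33.86 %


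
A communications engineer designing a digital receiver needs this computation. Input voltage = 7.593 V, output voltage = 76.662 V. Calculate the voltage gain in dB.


Voltage gain in dB:
G = 20 * log10(Vout / Vin)
  = 20 * log10(76.662 / 7.593)
  = 20 * log10(10.096405)
  = 20 * 1.004167
  = 20.08 dB

20.08 dB


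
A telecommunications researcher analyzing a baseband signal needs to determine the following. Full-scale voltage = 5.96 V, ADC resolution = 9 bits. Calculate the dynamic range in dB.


Dynamic range from full-scale to LSB:
V_min = V_max / 2^bits = 5.96 / 2^9
DR = 20 * log10(V_max / V_min)
   = 20 * log10(2^9)
   = 20 * 9 * log10(2)
   = 54.19 dB

54.19 dB


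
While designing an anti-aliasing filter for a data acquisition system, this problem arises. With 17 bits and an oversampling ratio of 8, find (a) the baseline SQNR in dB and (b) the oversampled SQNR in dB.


Step 1 — baseline SQNR at Nyquist:
SQNR_base = 6.02*N + 1.76
          = 6.02*17 + 1.76
          = 104.1 dB

Step 2 — oversampling processing gain:
G = 10*log10(OSR) = 10*log10(8) = 9.03 dB

Step 3 — total:
SQNR_total = 104.1 + 9.03 = 113.13 dB

Base SQNR = 104.1 dB; oversampled SQNR = 113.13 dB


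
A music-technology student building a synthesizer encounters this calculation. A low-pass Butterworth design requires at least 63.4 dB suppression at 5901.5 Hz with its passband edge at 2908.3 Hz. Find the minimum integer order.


Butterworth filter order formula:
n = log10(10^(A/10) - 1) / (2 * log10(f_stop/f_pass))
10^(63.4/10) - 1 = 2187760.6239
f_stop/f_pass = 5901.5 / 2908.3 = 2.0292
n = 10.3149 -> ceil = 11

11


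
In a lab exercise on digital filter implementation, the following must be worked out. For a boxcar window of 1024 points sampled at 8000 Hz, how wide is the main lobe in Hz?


Main lobe width for a rectangular window:
Width = 2 * fs / N
      = 2 * 8000 / 1024
      = 16000 / 1024
      = 15.625 Hz

15.625 Hz


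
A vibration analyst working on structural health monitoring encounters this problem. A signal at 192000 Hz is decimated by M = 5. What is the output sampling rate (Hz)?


Decimation reduces the sample rate:
fs_out = fs_in / M
       = 192000 / 5
       = 38400.0 Hz

38400.0 Hz


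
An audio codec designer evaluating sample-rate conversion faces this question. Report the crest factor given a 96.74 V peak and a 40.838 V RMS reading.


Crest factor is the ratio of peak to RMS:
CF = V_peak / V_rms
   = 96.74 / 40.838
   = 2.3689

2.3689


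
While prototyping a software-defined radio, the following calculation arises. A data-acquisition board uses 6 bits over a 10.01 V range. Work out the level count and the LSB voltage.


Step 1 — number of quantization levels:
L = 2^N = 2^6 = 64

Step 2 — LSB step size:
delta = Vfs / L
      = 10.01 / 64
      = 0.15640625 V

Levels = 64; step size = 0.15640625 V


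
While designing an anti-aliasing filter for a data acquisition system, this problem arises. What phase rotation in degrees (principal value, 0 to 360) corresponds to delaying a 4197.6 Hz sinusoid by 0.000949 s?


Phase shift from frequency and time delay:
phi = 360 * f * t_delay
    = 360 * 4197.6 * 0.000949
    = 1434.07 degrees
    mod 360 = 354.07 degrees

354.07 degrees


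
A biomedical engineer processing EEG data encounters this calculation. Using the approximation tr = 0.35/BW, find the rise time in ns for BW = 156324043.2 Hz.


Rise time from bandwidth relationship:
tr = 0.35 / BW
   = 0.35 / 156324043.2
   = 2.238939019e-09 s
   = 2.2389 ns

2.2389 ns


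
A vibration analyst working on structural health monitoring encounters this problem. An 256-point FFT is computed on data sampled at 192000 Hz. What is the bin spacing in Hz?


DFT frequency resolution:
df = fs / N
   = 192000 / 256
   = 750.0 Hz

750.0 Hz


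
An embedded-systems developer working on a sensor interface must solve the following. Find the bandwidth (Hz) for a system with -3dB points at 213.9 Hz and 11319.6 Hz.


Bandwidth is the difference of -3dB frequencies:
BW = f_high - f_low
   = 11319.6 - 213.9
   = 11105.7 Hz

11105.7 Hz


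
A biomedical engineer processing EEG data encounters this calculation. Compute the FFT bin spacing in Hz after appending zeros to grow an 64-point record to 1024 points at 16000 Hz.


Frequency resolution after zero-padding:
N_padded = 64 * 16 = 1024
df = fs / N_padded
   = 16000 / 1024
   = 15.625 Hz

15.625 Hz


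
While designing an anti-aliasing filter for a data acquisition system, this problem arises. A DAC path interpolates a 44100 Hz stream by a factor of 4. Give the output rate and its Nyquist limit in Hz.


Step 1 — output sample rate after interpolation by L:
fs_out = L * fs_in = 4 * 44100 = 176400 Hz

Step 2 — Nyquist frequency of the output stream:
f_Nyq = fs_out / 2 = 176400 / 2 = 88200.0 Hz

fs_out = 176400 Hz; f_Nyquist = 88200.0 Hz


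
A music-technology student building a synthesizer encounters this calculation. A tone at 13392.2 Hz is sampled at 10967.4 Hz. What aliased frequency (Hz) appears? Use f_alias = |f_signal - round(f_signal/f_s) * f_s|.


Compute the nearest integer multiple of fs to the signal:
n = round(13392.2 / 10967.4) = 1
f_alias = |13392.2 - 1 * 10967.4|
        = |13392.2 - 10967.4|
        = 2424.8 Hz

2424.8


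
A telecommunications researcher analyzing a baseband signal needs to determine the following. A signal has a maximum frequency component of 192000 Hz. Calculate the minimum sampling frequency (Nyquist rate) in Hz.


The Nyquist rate is twice the maximum frequency component.
fs_min = 2 * fmax
      = 2 * 192000
      = 384000 Hz

384000


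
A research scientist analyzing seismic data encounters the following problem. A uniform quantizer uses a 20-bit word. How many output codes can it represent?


Number of quantization levels = 2^N
= 2^20
= 1048576

1048576


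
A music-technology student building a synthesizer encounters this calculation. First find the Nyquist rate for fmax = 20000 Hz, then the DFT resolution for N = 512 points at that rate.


Step 1 — Nyquist sampling rate:
fs = 2 * fmax = 2 * 20000 = 40000 Hz

Step 2 — DFT bin spacing:
df = fs / N = 40000 / 512 = 78.125 Hz

78.125 Hz


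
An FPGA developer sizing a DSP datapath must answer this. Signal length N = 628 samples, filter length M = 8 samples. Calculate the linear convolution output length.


Linear convolution output length:
L = N + M - 1
  = 628 + 8 - 1
  = 635 samples

635


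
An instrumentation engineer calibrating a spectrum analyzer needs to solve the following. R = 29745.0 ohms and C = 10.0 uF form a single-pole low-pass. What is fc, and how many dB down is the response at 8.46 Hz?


Step 1 — cutoff frequency:
fc = 1 / (2*pi*R*C)
C = 10.0 uF = 1e-05 F
fc = 1 / (2*pi*29745.0*1e-05)
   = 0.535065 Hz

Step 2 — magnitude at f = 8.46 Hz:
|H(f)| = 1 / sqrt(1 + (f/fc)^2)
f/fc = 8.46 / 0.535065 = 15.811163
|H| = 1 / sqrt(1 + 249.992875) = 0.0631203
|H|_dB = 20*log10(0.0631203) = -24.0 dB

fc = 0.535065 Hz; |H(8.46 Hz)| = -24.0 dB


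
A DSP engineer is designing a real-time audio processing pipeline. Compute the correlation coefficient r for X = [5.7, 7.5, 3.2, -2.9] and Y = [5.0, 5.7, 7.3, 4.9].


Pearson correlation coefficient (population):
r = cov(X,Y) / (std(X) * std(Y))
Mean X = 3.375, Mean Y = 5.725
Cov(X,Y) = 0.778125
Std(X) = 3.931523, Std(Y) = 0.960143
r = 0.2061

0.2061


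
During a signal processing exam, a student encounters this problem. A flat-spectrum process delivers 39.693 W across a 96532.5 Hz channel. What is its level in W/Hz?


Power spectral density:
PSD = P / BW
    = 39.693 / 96532.5
    = 0.00041119 W/Hz

0.00041119 W/Hz


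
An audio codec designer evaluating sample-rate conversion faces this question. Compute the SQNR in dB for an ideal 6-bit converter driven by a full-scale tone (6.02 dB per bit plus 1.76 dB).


Theoretical SNR for a full-scale sinusoid:
SNR = 6.02 * N + 1.76
    = 6.02 * 6 + 1.76
    = 36.12 + 1.76
    = 37.88 dB

37.88 dB


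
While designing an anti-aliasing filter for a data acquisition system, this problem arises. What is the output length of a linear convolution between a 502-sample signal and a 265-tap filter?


Linear convolution output length:
L = N + M - 1
  = 502 + 265 - 1
  = 766 samples

766


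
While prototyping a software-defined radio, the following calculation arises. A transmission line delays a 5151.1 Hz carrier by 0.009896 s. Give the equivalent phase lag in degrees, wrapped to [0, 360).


Phase shift from frequency and time delay:
phi = 360 * f * t_delay
    = 360 * 5151.1 * 0.009896
    = 18351.1 degrees
    mod 360 = 351.1 degrees

351.1 degrees


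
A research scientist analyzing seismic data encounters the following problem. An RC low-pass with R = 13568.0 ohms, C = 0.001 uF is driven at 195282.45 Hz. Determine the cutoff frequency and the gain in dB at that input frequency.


Step 1 — cutoff frequency:
fc = 1 / (2*pi*R*C)
C = 0.001 uF = 1e-09 F
fc = 1 / (2*pi*13568.0*1e-09)
   = 11730.17 Hz

Step 2 — magnitude at f = 195282.45 Hz:
|H(f)| = 1 / sqrt(1 + (f/fc)^2)
f/fc = 195282.45 / 11730.17 = 16.647879
|H| = 1 / sqrt(1 + 277.151875) = 0.0599596
|H|_dB = 20*log10(0.0599596) = -24.44 dB

fc = 11730.17 Hz; |H(195282.45 Hz)| = -24.44 dB


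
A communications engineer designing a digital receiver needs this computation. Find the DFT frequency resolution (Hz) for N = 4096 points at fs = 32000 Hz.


DFT frequency resolution:
df = fs / N
   = 32000 / 4096
   = 7.8125 Hz

7.8125 Hz


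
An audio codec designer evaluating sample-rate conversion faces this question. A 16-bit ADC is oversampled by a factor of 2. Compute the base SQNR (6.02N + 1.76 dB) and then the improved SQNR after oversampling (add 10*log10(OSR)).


Step 1 — baseline SQNR at Nyquist:
SQNR_base = 6.02*N + 1.76
          = 6.02*16 + 1.76
          = 98.08 dB

Step 2 — oversampling processing gain:
G = 10*log10(OSR) = 10*log10(2) = 3.01 dB

Step 3 — total:
SQNR_total = 98.08 + 3.01 = 101.09 dB

Base SQNR = 98.08 dB; oversampled SQNR = 101.09 dB


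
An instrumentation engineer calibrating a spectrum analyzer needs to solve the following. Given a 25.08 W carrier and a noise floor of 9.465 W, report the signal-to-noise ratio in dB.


SNR in decibels:
SNR = 10 * log10(Ps / Pn)
    = 10 * log10(25.08 / 9.465)
    = 10 * log10(2.6498)
    = 10 * 0.4232
    = 4.23 dB

4.23 dB


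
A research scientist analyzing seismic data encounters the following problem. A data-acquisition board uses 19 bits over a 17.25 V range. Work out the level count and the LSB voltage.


Step 1 — number of quantization levels:
L = 2^N = 2^19 = 524288

Step 2 — LSB step size:
delta = Vfs / L
      = 17.25 / 524288
      = 3.29e-05 V

Levels = 524288; step size = 3.29e-05 V


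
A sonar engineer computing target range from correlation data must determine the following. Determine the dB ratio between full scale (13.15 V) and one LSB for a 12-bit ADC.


Dynamic range from full-scale to LSB:
V_min = V_max / 2^bits = 13.15 / 2^12
DR = 20 * log10(V_max / V_min)
   = 20 * log10(2^12)
   = 20 * 12 * log10(2)
   = 72.25 dB

72.25 dB


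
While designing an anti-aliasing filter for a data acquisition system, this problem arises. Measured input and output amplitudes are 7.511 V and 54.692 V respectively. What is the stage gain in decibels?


Voltage gain in dB:
G = 20 * log10(Vout / Vin)
  = 20 * log10(54.692 / 7.511)
  = 20 * log10(7.281587)
  = 20 * 0.862226
  = 17.24 dB

17.24 dB


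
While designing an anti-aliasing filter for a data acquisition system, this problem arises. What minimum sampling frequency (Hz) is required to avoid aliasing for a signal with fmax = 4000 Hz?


The Nyquist rate is twice the maximum frequency component.
fs_min = 2 * fmax
      = 2 * 4000
      = 8000 Hz

8000


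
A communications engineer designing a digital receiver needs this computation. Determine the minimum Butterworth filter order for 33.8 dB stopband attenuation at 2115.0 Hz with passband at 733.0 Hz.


Butterworth filter order formula:
n = log10(10^(A/10) - 1) / (2 * log10(f_stop/f_pass))
10^(33.8/10) - 1 = 2397.8329
f_stop/f_pass = 2115.0 / 733.0 = 2.8854
n = 3.6721 -> ceil = 4

4


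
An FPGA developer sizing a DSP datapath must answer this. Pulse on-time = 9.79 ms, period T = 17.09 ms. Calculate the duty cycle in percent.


Duty cycle as a percentage:
DC = (t_on / T) * 100
   = (9.79 / 17.09) * 100
   = 0.57285 * 100
   = 57.28 %

57.28 %


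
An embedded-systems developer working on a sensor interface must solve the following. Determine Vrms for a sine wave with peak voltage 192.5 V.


RMS voltage for a sinusoidal waveform:
V_rms = V_peak / sqrt(2)
      = 192.5 / 1.414214
      = 136.118 V

136.118 V


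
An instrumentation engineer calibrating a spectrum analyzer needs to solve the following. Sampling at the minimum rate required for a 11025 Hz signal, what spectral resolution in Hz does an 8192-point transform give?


Step 1 — Nyquist sampling rate:
fs = 2 * fmax = 2 * 11025 = 22050 Hz

Step 2 — DFT bin spacing:
df = fs / N = 22050 / 8192 = 2.6917 Hz

2.6917 Hz


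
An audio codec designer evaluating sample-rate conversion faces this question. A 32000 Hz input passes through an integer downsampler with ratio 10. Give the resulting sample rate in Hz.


Decimation reduces the sample rate:
fs_out = fs_in / M
       = 32000 / 10
       = 3200.0 Hz

3200.0 Hz


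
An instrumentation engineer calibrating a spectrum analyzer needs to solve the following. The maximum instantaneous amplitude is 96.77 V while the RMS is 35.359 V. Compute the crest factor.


Crest factor is the ratio of peak to RMS:
CF = V_peak / V_rms
   = 96.77 / 35.359
   = 2.7368

2.7368


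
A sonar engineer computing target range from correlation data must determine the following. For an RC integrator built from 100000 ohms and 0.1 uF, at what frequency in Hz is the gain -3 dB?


Cutoff frequency of a first-order RC filter:
fc = 1 / (2 * pi * R * C)
C = 0.1 uF = 1e-07 F
fc = 1 / (2 * pi * 100000 * 1e-07)
   = 1 / 0.062831853071796
   = 15.915494 Hz

15.915494 Hz


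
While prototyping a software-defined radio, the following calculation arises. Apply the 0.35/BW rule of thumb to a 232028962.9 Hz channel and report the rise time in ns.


Rise time from bandwidth relationship:
tr = 0.35 / BW
   = 0.35 / 232028962.9
   = 1.508432377e-09 s
   = 1.5084 ns

1.5084 ns


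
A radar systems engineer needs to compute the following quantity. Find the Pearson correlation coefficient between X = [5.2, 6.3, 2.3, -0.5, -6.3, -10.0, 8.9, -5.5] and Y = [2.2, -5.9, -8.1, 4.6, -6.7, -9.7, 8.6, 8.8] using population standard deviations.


Pearson correlation coefficient (population):
r = cov(X,Y) / (std(X) * std(Y))
Mean X = 0.05, Mean Y = -0.775
Cov(X,Y) = 15.125
Std(X) = 6.338375, Std(Y) = 7.176307
r = 0.3325

0.3325


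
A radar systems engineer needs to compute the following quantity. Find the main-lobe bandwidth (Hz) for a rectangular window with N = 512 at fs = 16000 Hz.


Main lobe width for a rectangular window:
Width = 2 * fs / N
      = 2 * 16000 / 512
      = 32000 / 512
      = 62.5 Hz

62.5 Hz
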